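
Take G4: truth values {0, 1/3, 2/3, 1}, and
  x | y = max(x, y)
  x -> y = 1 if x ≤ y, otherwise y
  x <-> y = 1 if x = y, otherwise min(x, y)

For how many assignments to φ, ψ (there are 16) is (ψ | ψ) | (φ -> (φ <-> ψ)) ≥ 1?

10

φ = 0, ψ = 0 ↦ 1  ≥
φ = 0, ψ = 1/3 ↦ 1  ≥
φ = 0, ψ = 2/3 ↦ 1  ≥
φ = 0, ψ = 1 ↦ 1  ≥
φ = 1/3, ψ = 0 ↦ 0  <
φ = 1/3, ψ = 1/3 ↦ 1  ≥
φ = 1/3, ψ = 2/3 ↦ 1  ≥
φ = 1/3, ψ = 1 ↦ 1  ≥
φ = 2/3, ψ = 0 ↦ 0  <
φ = 2/3, ψ = 1/3 ↦ 1/3  <
φ = 2/3, ψ = 2/3 ↦ 1  ≥
φ = 2/3, ψ = 1 ↦ 1  ≥
φ = 1, ψ = 0 ↦ 0  <
φ = 1, ψ = 1/3 ↦ 1/3  <
φ = 1, ψ = 2/3 ↦ 2/3  <
φ = 1, ψ = 1 ↦ 1  ≥
So 10 of the 16 assignments meet the threshold.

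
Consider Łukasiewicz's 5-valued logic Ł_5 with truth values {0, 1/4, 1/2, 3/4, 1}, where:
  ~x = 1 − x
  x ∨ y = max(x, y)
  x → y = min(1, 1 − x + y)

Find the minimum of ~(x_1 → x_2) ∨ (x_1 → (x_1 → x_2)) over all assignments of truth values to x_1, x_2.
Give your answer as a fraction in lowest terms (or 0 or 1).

Take x_1 = 1, x_2 = 1/2:
x_1 → x_2 = 1 → 1/2 = 1/2
~(x_1 → x_2) = ~1/2 = 1/2
x_1 → x_2 = 1 → 1/2 = 1/2
x_1 → (x_1 → x_2) = 1 → 1/2 = 1/2
~(x_1 → x_2) ∨ (x_1 → (x_1 → x_2)) = 1/2 ∨ 1/2 = 1/2
No assignment yields a value below 1/2, so this is the minimum.

1/2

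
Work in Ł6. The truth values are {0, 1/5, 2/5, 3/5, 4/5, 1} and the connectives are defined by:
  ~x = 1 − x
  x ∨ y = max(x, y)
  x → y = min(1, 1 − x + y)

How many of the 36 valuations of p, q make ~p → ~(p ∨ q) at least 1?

21

value 1: 21 assignments (counts)
value 4/5: 5 assignments
value 3/5: 4 assignments
value 2/5: 3 assignments
value 1/5: 2 assignments
value 0: 1 assignment
So 21 of the 36 assignments meet the threshold.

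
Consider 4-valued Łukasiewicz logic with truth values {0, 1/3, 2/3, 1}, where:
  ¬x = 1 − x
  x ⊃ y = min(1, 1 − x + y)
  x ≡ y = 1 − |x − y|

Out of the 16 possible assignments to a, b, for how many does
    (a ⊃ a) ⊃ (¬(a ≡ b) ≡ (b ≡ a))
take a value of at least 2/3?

10

a = 0, b = 0 ↦ 0  <
a = 0, b = 1/3 ↦ 2/3  ≥
a = 0, b = 2/3 ↦ 2/3  ≥
a = 0, b = 1 ↦ 0  <
a = 1/3, b = 0 ↦ 2/3  ≥
a = 1/3, b = 1/3 ↦ 0  <
a = 1/3, b = 2/3 ↦ 2/3  ≥
a = 1/3, b = 1 ↦ 2/3  ≥
a = 2/3, b = 0 ↦ 2/3  ≥
a = 2/3, b = 1/3 ↦ 2/3  ≥
a = 2/3, b = 2/3 ↦ 0  <
a = 2/3, b = 1 ↦ 2/3  ≥
a = 1, b = 0 ↦ 0  <
a = 1, b = 1/3 ↦ 2/3  ≥
a = 1, b = 2/3 ↦ 2/3  ≥
a = 1, b = 1 ↦ 0  <
So 10 of the 16 assignments meet the threshold.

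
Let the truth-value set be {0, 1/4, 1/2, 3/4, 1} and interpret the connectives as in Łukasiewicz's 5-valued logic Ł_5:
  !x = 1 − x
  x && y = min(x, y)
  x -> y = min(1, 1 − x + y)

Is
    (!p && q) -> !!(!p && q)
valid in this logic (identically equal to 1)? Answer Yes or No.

At p = 1/2, q = 1/4, for instance:
!p = !1/2 = 1/2
!p && q = 1/2 && 1/4 = 1/4
!(!p && q) = !1/4 = 3/4
!!(!p && q) = !3/4 = 1/4
(!p && q) -> !!(!p && q) = 1/4 -> 1/4 = 1
and checking the remaining 24 assignments likewise gives ≥ 1 in every case.

Yes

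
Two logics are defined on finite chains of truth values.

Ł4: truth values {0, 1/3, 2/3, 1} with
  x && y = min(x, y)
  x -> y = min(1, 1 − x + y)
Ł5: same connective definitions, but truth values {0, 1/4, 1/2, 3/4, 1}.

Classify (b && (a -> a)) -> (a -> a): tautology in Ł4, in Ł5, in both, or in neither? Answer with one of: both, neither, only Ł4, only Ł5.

both

In Ł4: every assignment gives 1 — tautology.
In Ł5: every assignment gives 1 — tautology.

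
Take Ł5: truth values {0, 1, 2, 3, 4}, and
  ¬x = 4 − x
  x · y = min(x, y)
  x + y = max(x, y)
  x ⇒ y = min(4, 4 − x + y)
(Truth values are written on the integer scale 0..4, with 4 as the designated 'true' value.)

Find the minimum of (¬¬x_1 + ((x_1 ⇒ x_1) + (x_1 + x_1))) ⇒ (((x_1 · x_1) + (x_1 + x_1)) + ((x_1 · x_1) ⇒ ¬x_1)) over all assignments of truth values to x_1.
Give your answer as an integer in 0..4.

3

Take x_1 = 3:
¬x_1 = ¬3 = 1
¬¬x_1 = ¬1 = 3
x_1 ⇒ x_1 = 3 ⇒ 3 = 4
x_1 + x_1 = 3 + 3 = 3
(x_1 ⇒ x_1) + (x_1 + x_1) = 4 + 3 = 4
¬¬x_1 + ((x_1 ⇒ x_1) + (x_1 + x_1)) = 3 + 4 = 4
x_1 · x_1 = 3 · 3 = 3
x_1 + x_1 = 3 + 3 = 3
(x_1 · x_1) + (x_1 + x_1) = 3 + 3 = 3
x_1 · x_1 = 3 · 3 = 3
¬x_1 = ¬3 = 1
(x_1 · x_1) ⇒ ¬x_1 = 3 ⇒ 1 = 2
((x_1 · x_1) + (x_1 + x_1)) + ((x_1 · x_1) ⇒ ¬x_1) = 3 + 2 = 3
(¬¬x_1 + ((x_1 ⇒ x_1) + (x_1 + x_1))) ⇒ (((x_1 · x_1) + (x_1 + x_1)) + ((x_1 · x_1) ⇒ ¬x_1)) = 4 ⇒ 3 = 3
No assignment yields a value below 3, so this is the minimum.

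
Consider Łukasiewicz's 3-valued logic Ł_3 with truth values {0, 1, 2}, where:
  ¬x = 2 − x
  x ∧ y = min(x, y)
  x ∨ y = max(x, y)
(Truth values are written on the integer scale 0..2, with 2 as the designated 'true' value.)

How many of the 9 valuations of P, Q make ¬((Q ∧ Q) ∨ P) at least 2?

P = 0, Q = 0 ↦ 2  ≥
P = 0, Q = 1 ↦ 1  <
P = 0, Q = 2 ↦ 0  <
P = 1, Q = 0 ↦ 1  <
P = 1, Q = 1 ↦ 1  <
P = 1, Q = 2 ↦ 0  <
P = 2, Q = 0 ↦ 0  <
P = 2, Q = 1 ↦ 0  <
P = 2, Q = 2 ↦ 0  <
So 1 of the 9 assignments meets the threshold.

1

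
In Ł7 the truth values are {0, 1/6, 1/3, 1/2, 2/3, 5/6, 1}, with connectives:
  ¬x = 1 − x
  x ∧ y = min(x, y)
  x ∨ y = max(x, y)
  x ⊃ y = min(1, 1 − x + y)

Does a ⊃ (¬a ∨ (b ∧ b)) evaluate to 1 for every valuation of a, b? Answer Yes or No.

Counterexample: take a = 2/3, b = 0.
¬a = ¬2/3 = 1/3
b ∧ b = 0 ∧ 0 = 0
¬a ∨ (b ∧ b) = 1/3 ∨ 0 = 1/3
a ⊃ (¬a ∨ (b ∧ b)) = 2/3 ⊃ 1/3 = 2/3
This gives 2/3 ≠ 1.

No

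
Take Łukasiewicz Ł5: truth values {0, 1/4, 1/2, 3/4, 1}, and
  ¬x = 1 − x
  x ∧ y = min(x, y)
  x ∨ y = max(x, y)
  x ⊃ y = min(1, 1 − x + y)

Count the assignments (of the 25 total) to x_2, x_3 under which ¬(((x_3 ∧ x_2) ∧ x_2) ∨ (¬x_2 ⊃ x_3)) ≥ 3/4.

3

value 1: 1 assignment (counts)
value 3/4: 2 assignments (counts)
value 1/2: 3 assignments
value 1/4: 4 assignments
value 0: 15 assignments
So 3 of the 25 assignments meet the threshold.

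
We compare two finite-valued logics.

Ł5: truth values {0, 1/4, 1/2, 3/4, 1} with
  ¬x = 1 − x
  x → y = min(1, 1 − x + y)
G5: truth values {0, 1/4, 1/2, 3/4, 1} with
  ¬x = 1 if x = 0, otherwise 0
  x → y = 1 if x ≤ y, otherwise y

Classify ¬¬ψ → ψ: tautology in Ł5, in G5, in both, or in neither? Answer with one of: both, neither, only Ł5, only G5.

In Ł5: every assignment gives 1 — tautology.
In G5: at ψ = 1/4 the value is 1/4 — not a tautology.

only Ł5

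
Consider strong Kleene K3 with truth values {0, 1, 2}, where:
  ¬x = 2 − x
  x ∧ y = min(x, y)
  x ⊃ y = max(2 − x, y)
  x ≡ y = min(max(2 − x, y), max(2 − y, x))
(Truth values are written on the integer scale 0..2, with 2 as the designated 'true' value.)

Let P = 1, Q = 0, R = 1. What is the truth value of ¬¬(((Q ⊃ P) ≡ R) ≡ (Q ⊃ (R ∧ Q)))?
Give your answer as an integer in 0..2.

Q ⊃ P = 0 ⊃ 1 = 2
(Q ⊃ P) ≡ R = 2 ≡ 1 = 1
R ∧ Q = 1 ∧ 0 = 0
Q ⊃ (R ∧ Q) = 0 ⊃ 0 = 2
((Q ⊃ P) ≡ R) ≡ (Q ⊃ (R ∧ Q)) = 1 ≡ 2 = 1
¬(((Q ⊃ P) ≡ R) ≡ (Q ⊃ (R ∧ Q))) = ¬1 = 1
¬¬(((Q ⊃ P) ≡ R) ≡ (Q ⊃ (R ∧ Q))) = ¬1 = 1

1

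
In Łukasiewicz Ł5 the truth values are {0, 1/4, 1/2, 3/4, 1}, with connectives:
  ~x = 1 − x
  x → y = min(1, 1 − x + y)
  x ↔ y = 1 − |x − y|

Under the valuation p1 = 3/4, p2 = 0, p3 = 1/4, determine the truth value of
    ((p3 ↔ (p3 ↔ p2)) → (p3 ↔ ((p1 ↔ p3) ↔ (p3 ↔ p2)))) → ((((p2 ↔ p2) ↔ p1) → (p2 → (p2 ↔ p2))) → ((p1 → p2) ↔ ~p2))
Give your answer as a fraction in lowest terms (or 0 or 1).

p3 ↔ p2 = 1/4 ↔ 0 = 3/4
p3 ↔ (p3 ↔ p2) = 1/4 ↔ 3/4 = 1/2
p1 ↔ p3 = 3/4 ↔ 1/4 = 1/2
p3 ↔ p2 = 1/4 ↔ 0 = 3/4
(p1 ↔ p3) ↔ (p3 ↔ p2) = 1/2 ↔ 3/4 = 3/4
p3 ↔ ((p1 ↔ p3) ↔ (p3 ↔ p2)) = 1/4 ↔ 3/4 = 1/2
(p3 ↔ (p3 ↔ p2)) → (p3 ↔ ((p1 ↔ p3) ↔ (p3 ↔ p2))) = 1/2 → 1/2 = 1
p2 ↔ p2 = 0 ↔ 0 = 1
(p2 ↔ p2) ↔ p1 = 1 ↔ 3/4 = 3/4
p2 ↔ p2 = 0 ↔ 0 = 1
p2 → (p2 ↔ p2) = 0 → 1 = 1
((p2 ↔ p2) ↔ p1) → (p2 → (p2 ↔ p2)) = 3/4 → 1 = 1
p1 → p2 = 3/4 → 0 = 1/4
~p2 = ~0 = 1
(p1 → p2) ↔ ~p2 = 1/4 ↔ 1 = 1/4
(((p2 ↔ p2) ↔ p1) → (p2 → (p2 ↔ p2))) → ((p1 → p2) ↔ ~p2) = 1 → 1/4 = 1/4
((p3 ↔ (p3 ↔ p2)) → (p3 ↔ ((p1 ↔ p3) ↔ (p3 ↔ p2)))) → ((((p2 ↔ p2) ↔ p1) → (p2 → (p2 ↔ p2))) → ((p1 → p2) ↔ ~p2)) = 1 → 1/4 = 1/4

1/4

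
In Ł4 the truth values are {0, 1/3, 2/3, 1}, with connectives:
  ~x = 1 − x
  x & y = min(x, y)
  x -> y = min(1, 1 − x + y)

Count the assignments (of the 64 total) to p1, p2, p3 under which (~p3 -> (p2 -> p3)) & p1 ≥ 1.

value 1: 12 assignments (counts)
value 2/3: 16 assignments
value 1/3: 17 assignments
value 0: 19 assignments
So 12 of the 64 assignments meet the threshold.

12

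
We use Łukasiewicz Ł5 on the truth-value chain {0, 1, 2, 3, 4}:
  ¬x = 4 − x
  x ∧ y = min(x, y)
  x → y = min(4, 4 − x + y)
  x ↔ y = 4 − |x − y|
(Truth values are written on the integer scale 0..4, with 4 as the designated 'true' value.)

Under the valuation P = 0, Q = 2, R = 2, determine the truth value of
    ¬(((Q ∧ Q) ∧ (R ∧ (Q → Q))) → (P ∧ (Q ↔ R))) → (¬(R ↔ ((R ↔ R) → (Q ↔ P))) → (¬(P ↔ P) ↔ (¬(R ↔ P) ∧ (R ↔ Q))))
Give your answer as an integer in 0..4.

4

Q ∧ Q = 2 ∧ 2 = 2
Q → Q = 2 → 2 = 4
R ∧ (Q → Q) = 2 ∧ 4 = 2
(Q ∧ Q) ∧ (R ∧ (Q → Q)) = 2 ∧ 2 = 2
Q ↔ R = 2 ↔ 2 = 4
P ∧ (Q ↔ R) = 0 ∧ 4 = 0
((Q ∧ Q) ∧ (R ∧ (Q → Q))) → (P ∧ (Q ↔ R)) = 2 → 0 = 2
¬(((Q ∧ Q) ∧ (R ∧ (Q → Q))) → (P ∧ (Q ↔ R))) = ¬2 = 2
R ↔ R = 2 ↔ 2 = 4
Q ↔ P = 2 ↔ 0 = 2
(R ↔ R) → (Q ↔ P) = 4 → 2 = 2
R ↔ ((R ↔ R) → (Q ↔ P)) = 2 ↔ 2 = 4
¬(R ↔ ((R ↔ R) → (Q ↔ P))) = ¬4 = 0
P ↔ P = 0 ↔ 0 = 4
¬(P ↔ P) = ¬4 = 0
R ↔ P = 2 ↔ 0 = 2
¬(R ↔ P) = ¬2 = 2
R ↔ Q = 2 ↔ 2 = 4
¬(R ↔ P) ∧ (R ↔ Q) = 2 ∧ 4 = 2
¬(P ↔ P) ↔ (¬(R ↔ P) ∧ (R ↔ Q)) = 0 ↔ 2 = 2
¬(R ↔ ((R ↔ R) → (Q ↔ P))) → (¬(P ↔ P) ↔ (¬(R ↔ P) ∧ (R ↔ Q))) = 0 → 2 = 4
¬(((Q ∧ Q) ∧ (R ∧ (Q → Q))) → (P ∧ (Q ↔ R))) → (¬(R ↔ ((R ↔ R) → (Q ↔ P))) → (¬(P ↔ P) ↔ (¬(R ↔ P) ∧ (R ↔ Q)))) = 2 → 4 = 4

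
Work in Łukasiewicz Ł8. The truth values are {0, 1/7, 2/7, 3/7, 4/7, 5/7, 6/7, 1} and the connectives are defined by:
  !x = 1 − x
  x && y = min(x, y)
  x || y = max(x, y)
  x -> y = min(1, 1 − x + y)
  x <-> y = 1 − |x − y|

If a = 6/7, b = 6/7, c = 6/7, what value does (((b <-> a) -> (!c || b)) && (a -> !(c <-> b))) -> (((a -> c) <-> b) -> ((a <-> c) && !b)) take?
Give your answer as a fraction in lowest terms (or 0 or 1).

1

b <-> a = 6/7 <-> 6/7 = 1
!c = !6/7 = 1/7
!c || b = 1/7 || 6/7 = 6/7
(b <-> a) -> (!c || b) = 1 -> 6/7 = 6/7
c <-> b = 6/7 <-> 6/7 = 1
!(c <-> b) = !1 = 0
a -> !(c <-> b) = 6/7 -> 0 = 1/7
((b <-> a) -> (!c || b)) && (a -> !(c <-> b)) = 6/7 && 1/7 = 1/7
a -> c = 6/7 -> 6/7 = 1
(a -> c) <-> b = 1 <-> 6/7 = 6/7
a <-> c = 6/7 <-> 6/7 = 1
!b = !6/7 = 1/7
(a <-> c) && !b = 1 && 1/7 = 1/7
((a -> c) <-> b) -> ((a <-> c) && !b) = 6/7 -> 1/7 = 2/7
(((b <-> a) -> (!c || b)) && (a -> !(c <-> b))) -> (((a -> c) <-> b) -> ((a <-> c) && !b)) = 1/7 -> 2/7 = 1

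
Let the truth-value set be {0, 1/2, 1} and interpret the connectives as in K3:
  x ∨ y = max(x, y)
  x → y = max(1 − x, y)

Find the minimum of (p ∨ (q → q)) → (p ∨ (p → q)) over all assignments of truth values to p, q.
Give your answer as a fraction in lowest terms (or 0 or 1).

1/2

Take p = 1/2, q = 0:
q → q = 0 → 0 = 1
p ∨ (q → q) = 1/2 ∨ 1 = 1
p → q = 1/2 → 0 = 1/2
p ∨ (p → q) = 1/2 ∨ 1/2 = 1/2
(p ∨ (q → q)) → (p ∨ (p → q)) = 1 → 1/2 = 1/2
No assignment yields a value below 1/2, so this is the minimum.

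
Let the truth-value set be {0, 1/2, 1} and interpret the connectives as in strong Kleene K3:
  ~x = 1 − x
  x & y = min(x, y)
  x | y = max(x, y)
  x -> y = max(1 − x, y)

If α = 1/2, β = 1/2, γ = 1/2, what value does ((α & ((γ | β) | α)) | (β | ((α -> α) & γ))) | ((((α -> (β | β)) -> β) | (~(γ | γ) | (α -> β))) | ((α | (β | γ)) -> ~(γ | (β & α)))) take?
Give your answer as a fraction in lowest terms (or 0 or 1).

γ | β = 1/2 | 1/2 = 1/2
(γ | β) | α = 1/2 | 1/2 = 1/2
α & ((γ | β) | α) = 1/2 & 1/2 = 1/2
α -> α = 1/2 -> 1/2 = 1/2
(α -> α) & γ = 1/2 & 1/2 = 1/2
β | ((α -> α) & γ) = 1/2 | 1/2 = 1/2
(α & ((γ | β) | α)) | (β | ((α -> α) & γ)) = 1/2 | 1/2 = 1/2
β | β = 1/2 | 1/2 = 1/2
α -> (β | β) = 1/2 -> 1/2 = 1/2
(α -> (β | β)) -> β = 1/2 -> 1/2 = 1/2
γ | γ = 1/2 | 1/2 = 1/2
~(γ | γ) = ~1/2 = 1/2
α -> β = 1/2 -> 1/2 = 1/2
~(γ | γ) | (α -> β) = 1/2 | 1/2 = 1/2
((α -> (β | β)) -> β) | (~(γ | γ) | (α -> β)) = 1/2 | 1/2 = 1/2
β | γ = 1/2 | 1/2 = 1/2
α | (β | γ) = 1/2 | 1/2 = 1/2
β & α = 1/2 & 1/2 = 1/2
γ | (β & α) = 1/2 | 1/2 = 1/2
~(γ | (β & α)) = ~1/2 = 1/2
(α | (β | γ)) -> ~(γ | (β & α)) = 1/2 -> 1/2 = 1/2
(((α -> (β | β)) -> β) | (~(γ | γ) | (α -> β))) | ((α | (β | γ)) -> ~(γ | (β & α))) = 1/2 | 1/2 = 1/2
((α & ((γ | β) | α)) | (β | ((α -> α) & γ))) | ((((α -> (β | β)) -> β) | (~(γ | γ) | (α -> β))) | ((α | (β | γ)) -> ~(γ | (β & α)))) = 1/2 | 1/2 = 1/2

1/2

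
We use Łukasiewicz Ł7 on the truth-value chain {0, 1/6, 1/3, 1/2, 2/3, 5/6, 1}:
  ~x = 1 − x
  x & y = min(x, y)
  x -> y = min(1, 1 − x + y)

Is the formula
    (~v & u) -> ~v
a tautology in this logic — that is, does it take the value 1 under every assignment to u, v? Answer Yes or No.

At u = 5/6, v = 1/6, for instance:
~v = ~1/6 = 5/6
~v & u = 5/6 & 5/6 = 5/6
(~v & u) -> ~v = 5/6 -> 5/6 = 1
and checking the remaining 48 assignments likewise gives ≥ 1 in every case.

Yes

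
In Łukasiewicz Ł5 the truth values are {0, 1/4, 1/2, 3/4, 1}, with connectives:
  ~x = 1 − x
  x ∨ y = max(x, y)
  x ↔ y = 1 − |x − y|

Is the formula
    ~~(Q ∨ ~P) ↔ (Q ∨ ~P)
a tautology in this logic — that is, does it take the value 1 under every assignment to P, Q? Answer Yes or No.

At P = 1/2, Q = 0, for instance:
~P = ~1/2 = 1/2
Q ∨ ~P = 0 ∨ 1/2 = 1/2
~(Q ∨ ~P) = ~1/2 = 1/2
~~(Q ∨ ~P) = ~1/2 = 1/2
~~(Q ∨ ~P) ↔ (Q ∨ ~P) = 1/2 ↔ 1/2 = 1
and checking the remaining 24 assignments likewise gives ≥ 1 in every case.

Yes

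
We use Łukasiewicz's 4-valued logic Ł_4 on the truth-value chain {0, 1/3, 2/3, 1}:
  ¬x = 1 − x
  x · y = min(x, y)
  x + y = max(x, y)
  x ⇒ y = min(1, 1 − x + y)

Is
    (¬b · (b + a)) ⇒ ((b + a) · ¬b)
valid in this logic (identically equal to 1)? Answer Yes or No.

a = 0, b = 0 ↦ 1
a = 0, b = 1/3 ↦ 1
a = 0, b = 2/3 ↦ 1
a = 0, b = 1 ↦ 1
a = 1/3, b = 0 ↦ 1
a = 1/3, b = 1/3 ↦ 1
a = 1/3, b = 2/3 ↦ 1
a = 1/3, b = 1 ↦ 1
a = 2/3, b = 0 ↦ 1
a = 2/3, b = 1/3 ↦ 1
a = 2/3, b = 2/3 ↦ 1
a = 2/3, b = 1 ↦ 1
a = 1, b = 0 ↦ 1
a = 1, b = 1/3 ↦ 1
a = 1, b = 2/3 ↦ 1
a = 1, b = 1 ↦ 1
Every assignment gives a value ≥ 1.

Yes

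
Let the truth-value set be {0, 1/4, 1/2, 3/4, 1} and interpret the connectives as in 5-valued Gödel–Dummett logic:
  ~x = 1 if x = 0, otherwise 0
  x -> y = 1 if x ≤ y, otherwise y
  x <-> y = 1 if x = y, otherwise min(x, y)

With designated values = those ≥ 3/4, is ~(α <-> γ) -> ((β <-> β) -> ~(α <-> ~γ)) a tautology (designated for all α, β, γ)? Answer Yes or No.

Counterexample: take α = 0, β = 0, γ = 1/4.
α <-> γ = 0 <-> 1/4 = 0
~(α <-> γ) = ~0 = 1
β <-> β = 0 <-> 0 = 1
~γ = ~1/4 = 0
α <-> ~γ = 0 <-> 0 = 1
~(α <-> ~γ) = ~1 = 0
(β <-> β) -> ~(α <-> ~γ) = 1 -> 0 = 0
~(α <-> γ) -> ((β <-> β) -> ~(α <-> ~γ)) = 1 -> 0 = 0
This gives 0, which is below 3/4.

No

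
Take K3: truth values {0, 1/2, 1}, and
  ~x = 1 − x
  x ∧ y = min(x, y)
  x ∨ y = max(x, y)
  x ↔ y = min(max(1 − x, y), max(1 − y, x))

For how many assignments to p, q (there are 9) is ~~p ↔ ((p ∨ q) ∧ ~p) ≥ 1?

1

p = 0, q = 0 ↦ 1  ≥
p = 0, q = 1/2 ↦ 1/2  <
p = 0, q = 1 ↦ 0  <
p = 1/2, q = 0 ↦ 1/2  <
p = 1/2, q = 1/2 ↦ 1/2  <
p = 1/2, q = 1 ↦ 1/2  <
p = 1, q = 0 ↦ 0  <
p = 1, q = 1/2 ↦ 0  <
p = 1, q = 1 ↦ 0  <
So 1 of the 9 assignments meets the threshold.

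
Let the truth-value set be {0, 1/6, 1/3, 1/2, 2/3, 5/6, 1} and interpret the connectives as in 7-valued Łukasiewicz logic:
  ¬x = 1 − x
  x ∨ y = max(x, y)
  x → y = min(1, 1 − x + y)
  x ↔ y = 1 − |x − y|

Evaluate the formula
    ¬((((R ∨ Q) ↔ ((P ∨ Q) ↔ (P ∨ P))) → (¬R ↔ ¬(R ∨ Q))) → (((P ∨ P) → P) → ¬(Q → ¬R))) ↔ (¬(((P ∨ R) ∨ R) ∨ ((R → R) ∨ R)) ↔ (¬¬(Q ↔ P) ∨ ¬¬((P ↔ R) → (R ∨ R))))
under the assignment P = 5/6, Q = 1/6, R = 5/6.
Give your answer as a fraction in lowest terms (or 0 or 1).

1/6

R ∨ Q = 5/6 ∨ 1/6 = 5/6
P ∨ Q = 5/6 ∨ 1/6 = 5/6
P ∨ P = 5/6 ∨ 5/6 = 5/6
(P ∨ Q) ↔ (P ∨ P) = 5/6 ↔ 5/6 = 1
(R ∨ Q) ↔ ((P ∨ Q) ↔ (P ∨ P)) = 5/6 ↔ 1 = 5/6
¬R = ¬5/6 = 1/6
R ∨ Q = 5/6 ∨ 1/6 = 5/6
¬(R ∨ Q) = ¬5/6 = 1/6
¬R ↔ ¬(R ∨ Q) = 1/6 ↔ 1/6 = 1
((R ∨ Q) ↔ ((P ∨ Q) ↔ (P ∨ P))) → (¬R ↔ ¬(R ∨ Q)) = 5/6 → 1 = 1
P ∨ P = 5/6 ∨ 5/6 = 5/6
(P ∨ P) → P = 5/6 → 5/6 = 1
¬R = ¬5/6 = 1/6
Q → ¬R = 1/6 → 1/6 = 1
¬(Q → ¬R) = ¬1 = 0
((P ∨ P) → P) → ¬(Q → ¬R) = 1 → 0 = 0
(((R ∨ Q) ↔ ((P ∨ Q) ↔ (P ∨ P))) → (¬R ↔ ¬(R ∨ Q))) → (((P ∨ P) → P) → ¬(Q → ¬R)) = 1 → 0 = 0
¬((((R ∨ Q) ↔ ((P ∨ Q) ↔ (P ∨ P))) → (¬R ↔ ¬(R ∨ Q))) → (((P ∨ P) → P) → ¬(Q → ¬R))) = ¬0 = 1
P ∨ R = 5/6 ∨ 5/6 = 5/6
(P ∨ R) ∨ R = 5/6 ∨ 5/6 = 5/6
R → R = 5/6 → 5/6 = 1
(R → R) ∨ R = 1 ∨ 5/6 = 1
((P ∨ R) ∨ R) ∨ ((R → R) ∨ R) = 5/6 ∨ 1 = 1
¬(((P ∨ R) ∨ R) ∨ ((R → R) ∨ R)) = ¬1 = 0
Q ↔ P = 1/6 ↔ 5/6 = 1/3
¬(Q ↔ P) = ¬1/3 = 2/3
¬¬(Q ↔ P) = ¬2/3 = 1/3
P ↔ R = 5/6 ↔ 5/6 = 1
R ∨ R = 5/6 ∨ 5/6 = 5/6
(P ↔ R) → (R ∨ R) = 1 → 5/6 = 5/6
¬((P ↔ R) → (R ∨ R)) = ¬5/6 = 1/6
¬¬((P ↔ R) → (R ∨ R)) = ¬1/6 = 5/6
¬¬(Q ↔ P) ∨ ¬¬((P ↔ R) → (R ∨ R)) = 1/3 ∨ 5/6 = 5/6
¬(((P ∨ R) ∨ R) ∨ ((R → R) ∨ R)) ↔ (¬¬(Q ↔ P) ∨ ¬¬((P ↔ R) → (R ∨ R))) = 0 ↔ 5/6 = 1/6
¬((((R ∨ Q) ↔ ((P ∨ Q) ↔ (P ∨ P))) → (¬R ↔ ¬(R ∨ Q))) → (((P ∨ P) → P) → ¬(Q → ¬R))) ↔ (¬(((P ∨ R) ∨ R) ∨ ((R → R) ∨ R)) ↔ (¬¬(Q ↔ P) ∨ ¬¬((P ↔ R) → (R ∨ R)))) = 1 ↔ 1/6 = 1/6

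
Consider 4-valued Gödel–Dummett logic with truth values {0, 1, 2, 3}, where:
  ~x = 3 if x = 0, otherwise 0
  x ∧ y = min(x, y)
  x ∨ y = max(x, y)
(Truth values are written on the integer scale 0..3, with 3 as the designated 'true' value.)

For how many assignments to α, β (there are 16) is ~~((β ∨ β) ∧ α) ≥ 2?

α = 0, β = 0 ↦ 0  <
α = 0, β = 1 ↦ 0  <
α = 0, β = 2 ↦ 0  <
α = 0, β = 3 ↦ 0  <
α = 1, β = 0 ↦ 0  <
α = 1, β = 1 ↦ 3  ≥
α = 1, β = 2 ↦ 3  ≥
α = 1, β = 3 ↦ 3  ≥
α = 2, β = 0 ↦ 0  <
α = 2, β = 1 ↦ 3  ≥
α = 2, β = 2 ↦ 3  ≥
α = 2, β = 3 ↦ 3  ≥
α = 3, β = 0 ↦ 0  <
α = 3, β = 1 ↦ 3  ≥
α = 3, β = 2 ↦ 3  ≥
α = 3, β = 3 ↦ 3  ≥
So 9 of the 16 assignments meet the threshold.

9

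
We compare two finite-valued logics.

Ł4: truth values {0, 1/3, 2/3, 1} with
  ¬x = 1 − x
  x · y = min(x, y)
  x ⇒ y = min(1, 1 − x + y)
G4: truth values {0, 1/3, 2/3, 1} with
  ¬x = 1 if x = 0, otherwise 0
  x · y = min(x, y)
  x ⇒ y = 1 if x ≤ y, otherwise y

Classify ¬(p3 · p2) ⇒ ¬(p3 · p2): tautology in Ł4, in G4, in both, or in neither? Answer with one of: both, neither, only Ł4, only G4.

In Ł4: every assignment gives 1 — tautology.
In G4: every assignment gives 1 — tautology.

both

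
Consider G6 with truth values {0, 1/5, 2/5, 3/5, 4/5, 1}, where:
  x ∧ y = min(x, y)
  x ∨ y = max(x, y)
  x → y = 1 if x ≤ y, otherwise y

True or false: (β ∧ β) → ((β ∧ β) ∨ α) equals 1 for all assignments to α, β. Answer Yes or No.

At α = 4/5, β = 1/5, for instance:
β ∧ β = 1/5 ∧ 1/5 = 1/5
(β ∧ β) ∨ α = 1/5 ∨ 4/5 = 4/5
(β ∧ β) → ((β ∧ β) ∨ α) = 1/5 → 4/5 = 1
and checking the remaining 35 assignments likewise gives ≥ 1 in every case.

Yes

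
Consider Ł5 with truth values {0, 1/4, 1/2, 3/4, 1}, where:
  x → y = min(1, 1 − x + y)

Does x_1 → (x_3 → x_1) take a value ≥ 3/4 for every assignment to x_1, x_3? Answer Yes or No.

Yes

At x_1 = 1/2, x_3 = 1, for instance:
x_3 → x_1 = 1 → 1/2 = 1/2
x_1 → (x_3 → x_1) = 1/2 → 1/2 = 1
and checking the remaining 24 assignments likewise gives ≥ 3/4 in every case.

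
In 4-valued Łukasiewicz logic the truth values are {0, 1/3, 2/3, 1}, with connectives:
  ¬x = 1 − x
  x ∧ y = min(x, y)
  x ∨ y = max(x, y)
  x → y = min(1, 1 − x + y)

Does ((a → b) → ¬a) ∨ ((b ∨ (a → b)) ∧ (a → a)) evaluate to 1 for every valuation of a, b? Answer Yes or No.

No

Counterexample: take a = 2/3, b = 1/3.
a → b = 2/3 → 1/3 = 2/3
¬a = ¬2/3 = 1/3
(a → b) → ¬a = 2/3 → 1/3 = 2/3
a → b = 2/3 → 1/3 = 2/3
b ∨ (a → b) = 1/3 ∨ 2/3 = 2/3
a → a = 2/3 → 2/3 = 1
(b ∨ (a → b)) ∧ (a → a) = 2/3 ∧ 1 = 2/3
((a → b) → ¬a) ∨ ((b ∨ (a → b)) ∧ (a → a)) = 2/3 ∨ 2/3 = 2/3
This gives 2/3 ≠ 1.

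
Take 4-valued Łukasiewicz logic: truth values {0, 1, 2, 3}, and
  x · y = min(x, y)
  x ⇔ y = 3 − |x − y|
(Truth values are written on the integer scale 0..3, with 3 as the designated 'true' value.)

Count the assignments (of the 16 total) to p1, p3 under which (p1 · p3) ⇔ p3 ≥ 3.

10

p1 = 0, p3 = 0 ↦ 3  ≥
p1 = 0, p3 = 1 ↦ 2  <
p1 = 0, p3 = 2 ↦ 1  <
p1 = 0, p3 = 3 ↦ 0  <
p1 = 1, p3 = 0 ↦ 3  ≥
p1 = 1, p3 = 1 ↦ 3  ≥
p1 = 1, p3 = 2 ↦ 2  <
p1 = 1, p3 = 3 ↦ 1  <
p1 = 2, p3 = 0 ↦ 3  ≥
p1 = 2, p3 = 1 ↦ 3  ≥
p1 = 2, p3 = 2 ↦ 3  ≥
p1 = 2, p3 = 3 ↦ 2  <
p1 = 3, p3 = 0 ↦ 3  ≥
p1 = 3, p3 = 1 ↦ 3  ≥
p1 = 3, p3 = 2 ↦ 3  ≥
p1 = 3, p3 = 3 ↦ 3  ≥
So 10 of the 16 assignments meet the threshold.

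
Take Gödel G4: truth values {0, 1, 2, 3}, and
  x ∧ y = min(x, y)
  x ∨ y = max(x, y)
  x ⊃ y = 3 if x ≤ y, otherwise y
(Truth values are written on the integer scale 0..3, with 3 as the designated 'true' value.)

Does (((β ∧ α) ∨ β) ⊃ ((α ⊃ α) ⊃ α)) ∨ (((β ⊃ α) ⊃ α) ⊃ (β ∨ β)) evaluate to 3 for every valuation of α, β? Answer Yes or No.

Counterexample: take α = 0, β = 1.
β ∧ α = 1 ∧ 0 = 0
(β ∧ α) ∨ β = 0 ∨ 1 = 1
α ⊃ α = 0 ⊃ 0 = 3
(α ⊃ α) ⊃ α = 3 ⊃ 0 = 0
((β ∧ α) ∨ β) ⊃ ((α ⊃ α) ⊃ α) = 1 ⊃ 0 = 0
β ⊃ α = 1 ⊃ 0 = 0
(β ⊃ α) ⊃ α = 0 ⊃ 0 = 3
β ∨ β = 1 ∨ 1 = 1
((β ⊃ α) ⊃ α) ⊃ (β ∨ β) = 3 ⊃ 1 = 1
(((β ∧ α) ∨ β) ⊃ ((α ⊃ α) ⊃ α)) ∨ (((β ⊃ α) ⊃ α) ⊃ (β ∨ β)) = 0 ∨ 1 = 1
This gives 1 ≠ 3.

No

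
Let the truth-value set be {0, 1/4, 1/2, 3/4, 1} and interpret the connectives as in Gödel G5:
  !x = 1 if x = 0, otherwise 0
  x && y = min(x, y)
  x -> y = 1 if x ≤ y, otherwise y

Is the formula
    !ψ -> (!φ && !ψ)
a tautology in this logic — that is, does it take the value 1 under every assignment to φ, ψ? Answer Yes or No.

Counterexample: take φ = 1/4, ψ = 0.
!ψ = !0 = 1
!φ = !1/4 = 0
!φ && !ψ = 0 && 1 = 0
!ψ -> (!φ && !ψ) = 1 -> 0 = 0
This gives 0 ≠ 1.

No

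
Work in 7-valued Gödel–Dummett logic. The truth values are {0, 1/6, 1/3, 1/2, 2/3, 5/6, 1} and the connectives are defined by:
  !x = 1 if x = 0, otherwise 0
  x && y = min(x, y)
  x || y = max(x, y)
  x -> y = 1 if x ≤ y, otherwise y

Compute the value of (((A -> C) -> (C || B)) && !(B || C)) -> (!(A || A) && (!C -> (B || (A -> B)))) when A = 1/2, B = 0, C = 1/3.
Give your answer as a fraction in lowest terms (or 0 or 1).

1

A -> C = 1/2 -> 1/3 = 1/3
C || B = 1/3 || 0 = 1/3
(A -> C) -> (C || B) = 1/3 -> 1/3 = 1
B || C = 0 || 1/3 = 1/3
!(B || C) = !1/3 = 0
((A -> C) -> (C || B)) && !(B || C) = 1 && 0 = 0
A || A = 1/2 || 1/2 = 1/2
!(A || A) = !1/2 = 0
!C = !1/3 = 0
A -> B = 1/2 -> 0 = 0
B || (A -> B) = 0 || 0 = 0
!C -> (B || (A -> B)) = 0 -> 0 = 1
!(A || A) && (!C -> (B || (A -> B))) = 0 && 1 = 0
(((A -> C) -> (C || B)) && !(B || C)) -> (!(A || A) && (!C -> (B || (A -> B)))) = 0 -> 0 = 1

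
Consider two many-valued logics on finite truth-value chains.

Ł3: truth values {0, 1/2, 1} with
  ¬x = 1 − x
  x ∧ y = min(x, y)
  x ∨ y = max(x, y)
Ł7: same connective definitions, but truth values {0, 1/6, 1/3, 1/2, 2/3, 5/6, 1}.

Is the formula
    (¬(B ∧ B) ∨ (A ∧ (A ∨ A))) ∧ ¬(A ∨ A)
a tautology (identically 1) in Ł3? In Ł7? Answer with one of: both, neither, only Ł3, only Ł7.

In Ł3: at A = 0, B = 1/2 the value is 1/2 — not a tautology.
In Ł7: at A = 0, B = 1/6 the value is 5/6 — not a tautology.

neither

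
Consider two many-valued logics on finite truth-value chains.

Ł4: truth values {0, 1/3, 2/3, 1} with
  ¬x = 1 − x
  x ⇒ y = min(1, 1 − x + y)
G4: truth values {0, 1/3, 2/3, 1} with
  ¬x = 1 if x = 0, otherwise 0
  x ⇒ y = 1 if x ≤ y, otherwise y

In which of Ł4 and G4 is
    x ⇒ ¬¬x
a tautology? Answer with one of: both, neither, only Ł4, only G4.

both

In Ł4: every assignment gives 1 — tautology.
In G4: every assignment gives 1 — tautology.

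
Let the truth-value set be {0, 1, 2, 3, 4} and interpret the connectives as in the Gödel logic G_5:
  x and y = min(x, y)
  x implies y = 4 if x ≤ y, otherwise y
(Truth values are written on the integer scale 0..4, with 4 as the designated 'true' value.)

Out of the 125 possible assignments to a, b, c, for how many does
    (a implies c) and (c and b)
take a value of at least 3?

value 4: 5 assignments (counts)
value 3: 15 assignments (counts)
value 2: 25 assignments
value 1: 35 assignments
value 0: 45 assignments
So 20 of the 125 assignments meet the threshold.

20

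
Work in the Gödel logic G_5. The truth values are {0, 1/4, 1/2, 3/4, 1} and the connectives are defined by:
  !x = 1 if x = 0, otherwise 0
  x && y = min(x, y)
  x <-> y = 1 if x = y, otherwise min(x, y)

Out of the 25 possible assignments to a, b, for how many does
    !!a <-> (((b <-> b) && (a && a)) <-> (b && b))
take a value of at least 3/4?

10

value 1: 8 assignments (counts)
value 3/4: 2 assignments (counts)
value 1/2: 4 assignments
value 1/4: 6 assignments
value 0: 5 assignments
So 10 of the 25 assignments meet the threshold.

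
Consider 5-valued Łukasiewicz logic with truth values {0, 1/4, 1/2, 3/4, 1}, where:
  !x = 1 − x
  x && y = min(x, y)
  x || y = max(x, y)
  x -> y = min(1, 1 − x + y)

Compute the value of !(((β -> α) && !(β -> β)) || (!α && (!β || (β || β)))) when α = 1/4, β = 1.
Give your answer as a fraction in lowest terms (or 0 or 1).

1/4

β -> α = 1 -> 1/4 = 1/4
β -> β = 1 -> 1 = 1
!(β -> β) = !1 = 0
(β -> α) && !(β -> β) = 1/4 && 0 = 0
!α = !1/4 = 3/4
!β = !1 = 0
β || β = 1 || 1 = 1
!β || (β || β) = 0 || 1 = 1
!α && (!β || (β || β)) = 3/4 && 1 = 3/4
((β -> α) && !(β -> β)) || (!α && (!β || (β || β))) = 0 || 3/4 = 3/4
!(((β -> α) && !(β -> β)) || (!α && (!β || (β || β)))) = !3/4 = 1/4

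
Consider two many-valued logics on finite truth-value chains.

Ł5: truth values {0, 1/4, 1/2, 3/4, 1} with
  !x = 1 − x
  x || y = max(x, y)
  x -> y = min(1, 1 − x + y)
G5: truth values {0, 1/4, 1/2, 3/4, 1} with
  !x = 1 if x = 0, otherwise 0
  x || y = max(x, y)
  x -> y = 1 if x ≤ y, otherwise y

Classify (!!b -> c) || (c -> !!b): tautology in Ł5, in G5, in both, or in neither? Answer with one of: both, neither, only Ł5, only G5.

both

In Ł5: every assignment gives 1 — tautology.
In G5: every assignment gives 1 — tautology.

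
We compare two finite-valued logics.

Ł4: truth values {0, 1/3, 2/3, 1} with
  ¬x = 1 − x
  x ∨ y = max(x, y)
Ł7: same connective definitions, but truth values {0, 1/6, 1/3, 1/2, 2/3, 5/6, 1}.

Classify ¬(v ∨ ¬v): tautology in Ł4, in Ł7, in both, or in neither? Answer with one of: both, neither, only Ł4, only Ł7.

In Ł4: at v = 0 the value is 0 — not a tautology.
In Ł7: at v = 0 the value is 0 — not a tautology.

neither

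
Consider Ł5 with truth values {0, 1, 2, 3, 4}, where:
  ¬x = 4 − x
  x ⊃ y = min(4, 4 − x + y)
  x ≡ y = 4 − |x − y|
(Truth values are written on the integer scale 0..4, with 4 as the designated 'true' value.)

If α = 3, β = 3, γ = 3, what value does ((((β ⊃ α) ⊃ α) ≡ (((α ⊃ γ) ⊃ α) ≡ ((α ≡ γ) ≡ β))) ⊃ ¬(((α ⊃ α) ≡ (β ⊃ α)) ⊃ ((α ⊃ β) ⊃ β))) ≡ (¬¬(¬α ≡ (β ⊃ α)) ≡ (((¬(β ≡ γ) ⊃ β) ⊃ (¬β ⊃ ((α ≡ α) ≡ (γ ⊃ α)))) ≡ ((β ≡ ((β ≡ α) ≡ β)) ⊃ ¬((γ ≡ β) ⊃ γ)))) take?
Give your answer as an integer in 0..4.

2

β ⊃ α = 3 ⊃ 3 = 4
(β ⊃ α) ⊃ α = 4 ⊃ 3 = 3
α ⊃ γ = 3 ⊃ 3 = 4
(α ⊃ γ) ⊃ α = 4 ⊃ 3 = 3
α ≡ γ = 3 ≡ 3 = 4
(α ≡ γ) ≡ β = 4 ≡ 3 = 3
((α ⊃ γ) ⊃ α) ≡ ((α ≡ γ) ≡ β) = 3 ≡ 3 = 4
((β ⊃ α) ⊃ α) ≡ (((α ⊃ γ) ⊃ α) ≡ ((α ≡ γ) ≡ β)) = 3 ≡ 4 = 3
α ⊃ α = 3 ⊃ 3 = 4
β ⊃ α = 3 ⊃ 3 = 4
(α ⊃ α) ≡ (β ⊃ α) = 4 ≡ 4 = 4
α ⊃ β = 3 ⊃ 3 = 4
(α ⊃ β) ⊃ β = 4 ⊃ 3 = 3
((α ⊃ α) ≡ (β ⊃ α)) ⊃ ((α ⊃ β) ⊃ β) = 4 ⊃ 3 = 3
¬(((α ⊃ α) ≡ (β ⊃ α)) ⊃ ((α ⊃ β) ⊃ β)) = ¬3 = 1
(((β ⊃ α) ⊃ α) ≡ (((α ⊃ γ) ⊃ α) ≡ ((α ≡ γ) ≡ β))) ⊃ ¬(((α ⊃ α) ≡ (β ⊃ α)) ⊃ ((α ⊃ β) ⊃ β)) = 3 ⊃ 1 = 2
¬α = ¬3 = 1
β ⊃ α = 3 ⊃ 3 = 4
¬α ≡ (β ⊃ α) = 1 ≡ 4 = 1
¬(¬α ≡ (β ⊃ α)) = ¬1 = 3
¬¬(¬α ≡ (β ⊃ α)) = ¬3 = 1
β ≡ γ = 3 ≡ 3 = 4
¬(β ≡ γ) = ¬4 = 0
¬(β ≡ γ) ⊃ β = 0 ⊃ 3 = 4
¬β = ¬3 = 1
α ≡ α = 3 ≡ 3 = 4
γ ⊃ α = 3 ⊃ 3 = 4
(α ≡ α) ≡ (γ ⊃ α) = 4 ≡ 4 = 4
¬β ⊃ ((α ≡ α) ≡ (γ ⊃ α)) = 1 ⊃ 4 = 4
(¬(β ≡ γ) ⊃ β) ⊃ (¬β ⊃ ((α ≡ α) ≡ (γ ⊃ α))) = 4 ⊃ 4 = 4
β ≡ α = 3 ≡ 3 = 4
(β ≡ α) ≡ β = 4 ≡ 3 = 3
β ≡ ((β ≡ α) ≡ β) = 3 ≡ 3 = 4
γ ≡ β = 3 ≡ 3 = 4
(γ ≡ β) ⊃ γ = 4 ⊃ 3 = 3
¬((γ ≡ β) ⊃ γ) = ¬3 = 1
(β ≡ ((β ≡ α) ≡ β)) ⊃ ¬((γ ≡ β) ⊃ γ) = 4 ⊃ 1 = 1
((¬(β ≡ γ) ⊃ β) ⊃ (¬β ⊃ ((α ≡ α) ≡ (γ ⊃ α)))) ≡ ((β ≡ ((β ≡ α) ≡ β)) ⊃ ¬((γ ≡ β) ⊃ γ)) = 4 ≡ 1 = 1
¬¬(¬α ≡ (β ⊃ α)) ≡ (((¬(β ≡ γ) ⊃ β) ⊃ (¬β ⊃ ((α ≡ α) ≡ (γ ⊃ α)))) ≡ ((β ≡ ((β ≡ α) ≡ β)) ⊃ ¬((γ ≡ β) ⊃ γ))) = 1 ≡ 1 = 4
((((β ⊃ α) ⊃ α) ≡ (((α ⊃ γ) ⊃ α) ≡ ((α ≡ γ) ≡ β))) ⊃ ¬(((α ⊃ α) ≡ (β ⊃ α)) ⊃ ((α ⊃ β) ⊃ β))) ≡ (¬¬(¬α ≡ (β ⊃ α)) ≡ (((¬(β ≡ γ) ⊃ β) ⊃ (¬β ⊃ ((α ≡ α) ≡ (γ ⊃ α)))) ≡ ((β ≡ ((β ≡ α) ≡ β)) ⊃ ¬((γ ≡ β) ⊃ γ)))) = 2 ≡ 4 = 2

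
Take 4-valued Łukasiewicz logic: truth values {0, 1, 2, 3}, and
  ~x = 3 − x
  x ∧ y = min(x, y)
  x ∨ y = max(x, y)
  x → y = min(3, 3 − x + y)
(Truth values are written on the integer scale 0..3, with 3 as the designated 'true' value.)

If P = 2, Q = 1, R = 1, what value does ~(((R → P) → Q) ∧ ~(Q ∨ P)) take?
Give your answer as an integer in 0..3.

2

R → P = 1 → 2 = 3
(R → P) → Q = 3 → 1 = 1
Q ∨ P = 1 ∨ 2 = 2
~(Q ∨ P) = ~2 = 1
((R → P) → Q) ∧ ~(Q ∨ P) = 1 ∧ 1 = 1
~(((R → P) → Q) ∧ ~(Q ∨ P)) = ~1 = 2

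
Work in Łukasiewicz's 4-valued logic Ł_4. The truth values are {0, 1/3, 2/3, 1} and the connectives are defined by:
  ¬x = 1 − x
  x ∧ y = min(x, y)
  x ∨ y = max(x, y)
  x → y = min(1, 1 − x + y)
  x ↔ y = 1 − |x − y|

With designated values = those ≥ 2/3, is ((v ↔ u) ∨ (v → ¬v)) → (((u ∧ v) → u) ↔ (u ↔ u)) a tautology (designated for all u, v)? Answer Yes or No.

Yes

u = 0, v = 0 ↦ 1
u = 0, v = 1/3 ↦ 1
u = 0, v = 2/3 ↦ 1
u = 0, v = 1 ↦ 1
u = 1/3, v = 0 ↦ 1
u = 1/3, v = 1/3 ↦ 1
u = 1/3, v = 2/3 ↦ 1
u = 1/3, v = 1 ↦ 1
u = 2/3, v = 0 ↦ 1
u = 2/3, v = 1/3 ↦ 1
u = 2/3, v = 2/3 ↦ 1
u = 2/3, v = 1 ↦ 1
u = 1, v = 0 ↦ 1
u = 1, v = 1/3 ↦ 1
u = 1, v = 2/3 ↦ 1
u = 1, v = 1 ↦ 1
Every assignment gives a value ≥ 2/3.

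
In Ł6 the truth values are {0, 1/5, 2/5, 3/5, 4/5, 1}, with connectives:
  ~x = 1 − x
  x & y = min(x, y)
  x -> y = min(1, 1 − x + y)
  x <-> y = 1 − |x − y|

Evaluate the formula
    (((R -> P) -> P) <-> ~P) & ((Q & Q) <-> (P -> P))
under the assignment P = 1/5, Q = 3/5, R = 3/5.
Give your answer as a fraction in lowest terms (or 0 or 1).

3/5

R -> P = 3/5 -> 1/5 = 3/5
(R -> P) -> P = 3/5 -> 1/5 = 3/5
~P = ~1/5 = 4/5
((R -> P) -> P) <-> ~P = 3/5 <-> 4/5 = 4/5
Q & Q = 3/5 & 3/5 = 3/5
P -> P = 1/5 -> 1/5 = 1
(Q & Q) <-> (P -> P) = 3/5 <-> 1 = 3/5
(((R -> P) -> P) <-> ~P) & ((Q & Q) <-> (P -> P)) = 4/5 & 3/5 = 3/5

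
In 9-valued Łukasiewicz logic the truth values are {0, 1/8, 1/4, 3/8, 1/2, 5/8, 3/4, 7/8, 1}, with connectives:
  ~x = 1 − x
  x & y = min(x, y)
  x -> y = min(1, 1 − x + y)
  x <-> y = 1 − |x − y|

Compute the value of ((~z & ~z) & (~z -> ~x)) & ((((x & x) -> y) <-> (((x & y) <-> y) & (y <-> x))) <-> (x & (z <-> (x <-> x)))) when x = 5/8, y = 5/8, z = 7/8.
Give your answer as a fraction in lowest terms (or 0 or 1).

~z = ~7/8 = 1/8
~z = ~7/8 = 1/8
~z & ~z = 1/8 & 1/8 = 1/8
~z = ~7/8 = 1/8
~x = ~5/8 = 3/8
~z -> ~x = 1/8 -> 3/8 = 1
(~z & ~z) & (~z -> ~x) = 1/8 & 1 = 1/8
x & x = 5/8 & 5/8 = 5/8
(x & x) -> y = 5/8 -> 5/8 = 1
x & y = 5/8 & 5/8 = 5/8
(x & y) <-> y = 5/8 <-> 5/8 = 1
y <-> x = 5/8 <-> 5/8 = 1
((x & y) <-> y) & (y <-> x) = 1 & 1 = 1
((x & x) -> y) <-> (((x & y) <-> y) & (y <-> x)) = 1 <-> 1 = 1
x <-> x = 5/8 <-> 5/8 = 1
z <-> (x <-> x) = 7/8 <-> 1 = 7/8
x & (z <-> (x <-> x)) = 5/8 & 7/8 = 5/8
(((x & x) -> y) <-> (((x & y) <-> y) & (y <-> x))) <-> (x & (z <-> (x <-> x))) = 1 <-> 5/8 = 5/8
((~z & ~z) & (~z -> ~x)) & ((((x & x) -> y) <-> (((x & y) <-> y) & (y <-> x))) <-> (x & (z <-> (x <-> x)))) = 1/8 & 5/8 = 1/8

1/8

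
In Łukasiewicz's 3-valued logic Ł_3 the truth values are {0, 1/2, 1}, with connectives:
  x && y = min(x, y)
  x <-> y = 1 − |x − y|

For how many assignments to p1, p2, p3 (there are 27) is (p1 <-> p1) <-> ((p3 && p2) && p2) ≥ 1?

3

value 1: 3 assignments (counts)
value 1/2: 9 assignments
value 0: 15 assignments
So 3 of the 27 assignments meet the threshold.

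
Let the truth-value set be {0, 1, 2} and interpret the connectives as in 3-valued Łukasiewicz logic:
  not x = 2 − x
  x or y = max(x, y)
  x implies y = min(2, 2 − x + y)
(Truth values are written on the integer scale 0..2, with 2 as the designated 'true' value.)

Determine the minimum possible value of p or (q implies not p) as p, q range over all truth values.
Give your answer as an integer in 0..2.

Take p = 1, q = 2:
not p = not 1 = 1
q implies not p = 2 implies 1 = 1
p or (q implies not p) = 1 or 1 = 1
No assignment yields a value below 1, so this is the minimum.

1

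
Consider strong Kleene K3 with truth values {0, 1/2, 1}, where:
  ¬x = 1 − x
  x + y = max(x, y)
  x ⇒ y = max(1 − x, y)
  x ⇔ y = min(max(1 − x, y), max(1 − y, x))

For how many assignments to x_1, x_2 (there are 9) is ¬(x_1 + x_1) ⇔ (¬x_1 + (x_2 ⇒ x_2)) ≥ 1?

3

x_1 = 0, x_2 = 0 ↦ 1  ≥
x_1 = 0, x_2 = 1/2 ↦ 1  ≥
x_1 = 0, x_2 = 1 ↦ 1  ≥
x_1 = 1/2, x_2 = 0 ↦ 1/2  <
x_1 = 1/2, x_2 = 1/2 ↦ 1/2  <
x_1 = 1/2, x_2 = 1 ↦ 1/2  <
x_1 = 1, x_2 = 0 ↦ 0  <
x_1 = 1, x_2 = 1/2 ↦ 1/2  <
x_1 = 1, x_2 = 1 ↦ 0  <
So 3 of the 9 assignments meet the threshold.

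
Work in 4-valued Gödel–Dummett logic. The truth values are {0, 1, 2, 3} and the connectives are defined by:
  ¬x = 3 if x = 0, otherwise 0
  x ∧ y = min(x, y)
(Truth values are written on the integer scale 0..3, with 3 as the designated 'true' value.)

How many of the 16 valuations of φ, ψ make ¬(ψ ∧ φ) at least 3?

7

φ = 0, ψ = 0 ↦ 3  ≥
φ = 0, ψ = 1 ↦ 3  ≥
φ = 0, ψ = 2 ↦ 3  ≥
φ = 0, ψ = 3 ↦ 3  ≥
φ = 1, ψ = 0 ↦ 3  ≥
φ = 1, ψ = 1 ↦ 0  <
φ = 1, ψ = 2 ↦ 0  <
φ = 1, ψ = 3 ↦ 0  <
φ = 2, ψ = 0 ↦ 3  ≥
φ = 2, ψ = 1 ↦ 0  <
φ = 2, ψ = 2 ↦ 0  <
φ = 2, ψ = 3 ↦ 0  <
φ = 3, ψ = 0 ↦ 3  ≥
φ = 3, ψ = 1 ↦ 0  <
φ = 3, ψ = 2 ↦ 0  <
φ = 3, ψ = 3 ↦ 0  <
So 7 of the 16 assignments meet the threshold.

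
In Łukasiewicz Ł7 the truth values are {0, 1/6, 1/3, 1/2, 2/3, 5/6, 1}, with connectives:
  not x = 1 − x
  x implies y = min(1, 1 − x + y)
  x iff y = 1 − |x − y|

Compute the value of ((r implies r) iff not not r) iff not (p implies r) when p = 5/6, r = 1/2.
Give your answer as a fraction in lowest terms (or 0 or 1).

r implies r = 1/2 implies 1/2 = 1
not r = not 1/2 = 1/2
not not r = not 1/2 = 1/2
(r implies r) iff not not r = 1 iff 1/2 = 1/2
p implies r = 5/6 implies 1/2 = 2/3
not (p implies r) = not 2/3 = 1/3
((r implies r) iff not not r) iff not (p implies r) = 1/2 iff 1/3 = 5/6

5/6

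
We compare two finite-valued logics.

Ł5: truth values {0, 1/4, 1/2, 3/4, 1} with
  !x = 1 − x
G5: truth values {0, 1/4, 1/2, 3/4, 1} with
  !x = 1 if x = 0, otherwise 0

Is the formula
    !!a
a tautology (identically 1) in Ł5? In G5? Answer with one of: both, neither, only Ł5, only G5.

neither

In Ł5: at a = 0 the value is 0 — not a tautology.
In G5: at a = 0 the value is 0 — not a tautology.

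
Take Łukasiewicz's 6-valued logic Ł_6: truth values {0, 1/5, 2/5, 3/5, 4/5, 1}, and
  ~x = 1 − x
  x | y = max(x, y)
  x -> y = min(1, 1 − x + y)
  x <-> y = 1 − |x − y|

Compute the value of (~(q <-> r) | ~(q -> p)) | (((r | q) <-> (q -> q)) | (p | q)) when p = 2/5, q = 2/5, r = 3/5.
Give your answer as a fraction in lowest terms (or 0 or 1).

3/5

q <-> r = 2/5 <-> 3/5 = 4/5
~(q <-> r) = ~4/5 = 1/5
q -> p = 2/5 -> 2/5 = 1
~(q -> p) = ~1 = 0
~(q <-> r) | ~(q -> p) = 1/5 | 0 = 1/5
r | q = 3/5 | 2/5 = 3/5
q -> q = 2/5 -> 2/5 = 1
(r | q) <-> (q -> q) = 3/5 <-> 1 = 3/5
p | q = 2/5 | 2/5 = 2/5
((r | q) <-> (q -> q)) | (p | q) = 3/5 | 2/5 = 3/5
(~(q <-> r) | ~(q -> p)) | (((r | q) <-> (q -> q)) | (p | q)) = 1/5 | 3/5 = 3/5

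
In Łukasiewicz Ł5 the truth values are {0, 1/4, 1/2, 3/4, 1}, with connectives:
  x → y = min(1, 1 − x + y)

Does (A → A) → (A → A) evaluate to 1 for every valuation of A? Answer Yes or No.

Yes

A = 0 ↦ 1
A = 1/4 ↦ 1
A = 1/2 ↦ 1
A = 3/4 ↦ 1
A = 1 ↦ 1
Every assignment gives a value ≥ 1.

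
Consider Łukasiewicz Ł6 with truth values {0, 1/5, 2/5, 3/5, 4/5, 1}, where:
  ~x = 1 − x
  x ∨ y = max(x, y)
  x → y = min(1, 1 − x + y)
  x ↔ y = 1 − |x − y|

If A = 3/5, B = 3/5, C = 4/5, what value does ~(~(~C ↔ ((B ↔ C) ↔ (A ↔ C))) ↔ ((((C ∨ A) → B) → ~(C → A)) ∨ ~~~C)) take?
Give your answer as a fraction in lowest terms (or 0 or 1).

2/5

~C = ~4/5 = 1/5
B ↔ C = 3/5 ↔ 4/5 = 4/5
A ↔ C = 3/5 ↔ 4/5 = 4/5
(B ↔ C) ↔ (A ↔ C) = 4/5 ↔ 4/5 = 1
~C ↔ ((B ↔ C) ↔ (A ↔ C)) = 1/5 ↔ 1 = 1/5
~(~C ↔ ((B ↔ C) ↔ (A ↔ C))) = ~1/5 = 4/5
C ∨ A = 4/5 ∨ 3/5 = 4/5
(C ∨ A) → B = 4/5 → 3/5 = 4/5
C → A = 4/5 → 3/5 = 4/5
~(C → A) = ~4/5 = 1/5
((C ∨ A) → B) → ~(C → A) = 4/5 → 1/5 = 2/5
~C = ~4/5 = 1/5
~~C = ~1/5 = 4/5
~~~C = ~4/5 = 1/5
(((C ∨ A) → B) → ~(C → A)) ∨ ~~~C = 2/5 ∨ 1/5 = 2/5
~(~C ↔ ((B ↔ C) ↔ (A ↔ C))) ↔ ((((C ∨ A) → B) → ~(C → A)) ∨ ~~~C) = 4/5 ↔ 2/5 = 3/5
~(~(~C ↔ ((B ↔ C) ↔ (A ↔ C))) ↔ ((((C ∨ A) → B) → ~(C → A)) ∨ ~~~C)) = ~3/5 = 2/5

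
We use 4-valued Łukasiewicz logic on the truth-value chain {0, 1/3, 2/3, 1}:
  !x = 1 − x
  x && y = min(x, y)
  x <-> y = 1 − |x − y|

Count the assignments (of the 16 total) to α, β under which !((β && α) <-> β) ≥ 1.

α = 0, β = 0 ↦ 0  <
α = 0, β = 1/3 ↦ 1/3  <
α = 0, β = 2/3 ↦ 2/3  <
α = 0, β = 1 ↦ 1  ≥
α = 1/3, β = 0 ↦ 0  <
α = 1/3, β = 1/3 ↦ 0  <
α = 1/3, β = 2/3 ↦ 1/3  <
α = 1/3, β = 1 ↦ 2/3  <
α = 2/3, β = 0 ↦ 0  <
α = 2/3, β = 1/3 ↦ 0  <
α = 2/3, β = 2/3 ↦ 0  <
α = 2/3, β = 1 ↦ 1/3  <
α = 1, β = 0 ↦ 0  <
α = 1, β = 1/3 ↦ 0  <
α = 1, β = 2/3 ↦ 0  <
α = 1, β = 1 ↦ 0  <
So 1 of the 16 assignments meets the threshold.

1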